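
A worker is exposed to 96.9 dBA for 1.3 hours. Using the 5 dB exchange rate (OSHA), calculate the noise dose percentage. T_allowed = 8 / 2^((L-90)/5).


Given values:
  L = 96.9 dBA, T = 1.3 hours
Formula: T_allowed = 8 / 2^((L - 90) / 5)
Compute exponent: (96.9 - 90) / 5 = 1.38
Compute 2^(1.38) = 2.602684
T_allowed = 8 / 2.602684 = 3.07375 hours
Dose = (T / T_allowed) * 100
Dose = (1.3 / 3.07375) * 100 = 42.29

42.29 %


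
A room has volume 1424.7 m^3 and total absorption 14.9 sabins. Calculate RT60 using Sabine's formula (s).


Given values:
  V = 1424.7 m^3
  A = 14.9 sabins
Formula: RT60 = 0.161 * V / A
Numerator: 0.161 * 1424.7 = 229.3767
RT60 = 229.3767 / 14.9 = 15.394

15.394 s


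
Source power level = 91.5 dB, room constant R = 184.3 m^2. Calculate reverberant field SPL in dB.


Given values:
  Lw = 91.5 dB, R = 184.3 m^2
Formula: SPL = Lw + 10 * log10(4 / R)
Compute 4 / R = 4 / 184.3 = 0.021704
Compute 10 * log10(0.021704) = -16.6346
SPL = 91.5 + (-16.6346) = 74.87

74.87 dB


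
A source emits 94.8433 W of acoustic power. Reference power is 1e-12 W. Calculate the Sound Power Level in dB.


Given values:
  W = 94.8433 W
  W_ref = 1e-12 W
Formula: SWL = 10 * log10(W / W_ref)
Compute ratio: W / W_ref = 94843300000000
Compute log10: log10(94843300000000) = 13.977007
Multiply: SWL = 10 * 13.977007 = 139.77

139.77 dB


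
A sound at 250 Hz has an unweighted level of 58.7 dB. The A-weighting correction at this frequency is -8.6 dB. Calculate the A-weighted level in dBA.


Given values:
  SPL = 58.7 dB
  A-weighting at 250 Hz = -8.6 dB
Formula: L_A = SPL + A_weight
L_A = 58.7 + (-8.6)
L_A = 50.1

50.1 dBA


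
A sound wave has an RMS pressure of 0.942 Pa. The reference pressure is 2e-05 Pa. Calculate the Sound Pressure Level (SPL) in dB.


Given values:
  p = 0.942 Pa
  p_ref = 2e-05 Pa
Formula: SPL = 20 * log10(p / p_ref)
Compute ratio: p / p_ref = 0.942 / 2e-05 = 47100
Compute log10: log10(47100) = 4.673021
Multiply: SPL = 20 * 4.673021 = 93.46

93.46 dB


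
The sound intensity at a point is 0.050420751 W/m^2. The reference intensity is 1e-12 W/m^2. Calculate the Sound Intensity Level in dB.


Given values:
  I = 0.050420751 W/m^2
  I_ref = 1e-12 W/m^2
Formula: SIL = 10 * log10(I / I_ref)
Compute ratio: I / I_ref = 50420751000
Compute log10: log10(50420751000) = 10.702609
Multiply: SIL = 10 * 10.702609 = 107.03

107.03 dB


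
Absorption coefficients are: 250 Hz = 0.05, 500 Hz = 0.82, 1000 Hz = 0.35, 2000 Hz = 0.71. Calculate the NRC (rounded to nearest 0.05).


Given values:
  a_250 = 0.05, a_500 = 0.82
  a_1000 = 0.35, a_2000 = 0.71
Formula: NRC = (a250 + a500 + a1000 + a2000) / 4
Sum = 0.05 + 0.82 + 0.35 + 0.71 = 1.93
NRC = 1.93 / 4 = 0.4825
Rounded to nearest 0.05: 0.5

0.5


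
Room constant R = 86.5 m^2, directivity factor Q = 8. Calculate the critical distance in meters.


Given values:
  R = 86.5 m^2, Q = 8
Formula: d_c = 0.141 * sqrt(Q * R)
Compute Q * R = 8 * 86.5 = 692.0
Compute sqrt(692.0) = 26.3059
d_c = 0.141 * 26.3059 = 3.709

3.709 m


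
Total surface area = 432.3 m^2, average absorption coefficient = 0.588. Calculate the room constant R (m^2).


Given values:
  S = 432.3 m^2, alpha = 0.588
Formula: R = S * alpha / (1 - alpha)
Numerator: 432.3 * 0.588 = 254.1924
Denominator: 1 - 0.588 = 0.412
R = 254.1924 / 0.412 = 616.97

616.97 m^2


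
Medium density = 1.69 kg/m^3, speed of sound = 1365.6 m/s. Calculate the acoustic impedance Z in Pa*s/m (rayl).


Given values:
  rho = 1.69 kg/m^3
  c = 1365.6 m/s
Formula: Z = rho * c
Z = 1.69 * 1365.6
Z = 2307.86

2307.86 rayl


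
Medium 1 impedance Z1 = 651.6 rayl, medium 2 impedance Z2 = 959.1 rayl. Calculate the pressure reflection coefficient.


Given values:
  Z1 = 651.6 rayl, Z2 = 959.1 rayl
Formula: R = (Z2 - Z1) / (Z2 + Z1)
Numerator: Z2 - Z1 = 959.1 - 651.6 = 307.5
Denominator: Z2 + Z1 = 959.1 + 651.6 = 1610.7
R = 307.5 / 1610.7 = 0.1909

0.1909


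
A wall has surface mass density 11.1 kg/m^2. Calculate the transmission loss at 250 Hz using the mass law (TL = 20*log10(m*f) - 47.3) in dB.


Given values:
  m = 11.1 kg/m^2, f = 250 Hz
Formula: TL = 20 * log10(m * f) - 47.3
Compute m * f = 11.1 * 250 = 2775.0
Compute log10(2775.0) = 3.443263
Compute 20 * 3.443263 = 68.8653
TL = 68.8653 - 47.3 = 21.57

21.57 dB


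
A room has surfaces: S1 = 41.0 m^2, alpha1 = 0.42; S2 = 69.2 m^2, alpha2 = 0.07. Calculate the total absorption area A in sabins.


Given surfaces:
  Surface 1: 41.0 * 0.42 = 17.22
  Surface 2: 69.2 * 0.07 = 4.844
Formula: A = sum(Si * alpha_i)
A = 17.22 + 4.844
A = 22.06

22.06 sabins


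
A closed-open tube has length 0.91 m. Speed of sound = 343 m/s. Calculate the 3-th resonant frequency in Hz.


Given values:
  Tube type: closed-open, L = 0.91 m, c = 343 m/s, n = 3
Formula: f_n = (2n - 1) * c / (4 * L)
Compute 2n - 1 = 2*3 - 1 = 5
Compute 4 * L = 4 * 0.91 = 3.64
f = 5 * 343 / 3.64
f = 471.15

471.15 Hz


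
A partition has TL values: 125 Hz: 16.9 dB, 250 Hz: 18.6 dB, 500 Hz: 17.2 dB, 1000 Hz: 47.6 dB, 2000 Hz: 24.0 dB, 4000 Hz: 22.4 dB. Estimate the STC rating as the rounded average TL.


Given TL values at each frequency:
  125 Hz: 16.9 dB
  250 Hz: 18.6 dB
  500 Hz: 17.2 dB
  1000 Hz: 47.6 dB
  2000 Hz: 24.0 dB
  4000 Hz: 22.4 dB
Formula: STC ~ round(average of TL values)
Sum = 16.9 + 18.6 + 17.2 + 47.6 + 24.0 + 22.4 = 146.7
Average = 146.7 / 6 = 24.45
Rounded: 24

24


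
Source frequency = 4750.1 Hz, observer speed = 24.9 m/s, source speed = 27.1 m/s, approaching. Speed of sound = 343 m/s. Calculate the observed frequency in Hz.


Given values:
  f_s = 4750.1 Hz, v_o = 24.9 m/s, v_s = 27.1 m/s
  Direction: approaching
Formula: f_o = f_s * (c + v_o) / (c - v_s)
Numerator: c + v_o = 343 + 24.9 = 367.9
Denominator: c - v_s = 343 - 27.1 = 315.9
f_o = 4750.1 * 367.9 / 315.9 = 5532.01

5532.01 Hz


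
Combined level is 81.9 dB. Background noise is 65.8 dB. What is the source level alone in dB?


Given values:
  L_total = 81.9 dB, L_bg = 65.8 dB
Formula: L_source = 10 * log10(10^(L_total/10) - 10^(L_bg/10))
Convert to linear:
  10^(81.9/10) = 154881661.8912
  10^(65.8/10) = 3801893.9632
Difference: 154881661.8912 - 3801893.9632 = 151079767.928
L_source = 10 * log10(151079767.928) = 81.79

81.79 dB


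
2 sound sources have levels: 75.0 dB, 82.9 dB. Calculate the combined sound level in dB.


Formula: L_total = 10 * log10( sum(10^(Li/10)) )
  Source 1: 10^(75.0/10) = 31622776.6017
  Source 2: 10^(82.9/10) = 194984459.9758
Sum of linear values = 226607236.5775
L_total = 10 * log10(226607236.5775) = 83.55

83.55 dB


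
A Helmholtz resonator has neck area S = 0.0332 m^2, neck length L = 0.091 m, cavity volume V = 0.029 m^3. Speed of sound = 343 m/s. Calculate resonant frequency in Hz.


Given values:
  S = 0.0332 m^2, L = 0.091 m, V = 0.029 m^3, c = 343 m/s
Formula: f = (c / (2*pi)) * sqrt(S / (V * L))
Compute V * L = 0.029 * 0.091 = 0.002639
Compute S / (V * L) = 0.0332 / 0.002639 = 12.5805
Compute sqrt(12.5805) = 3.5469
Compute c / (2*pi) = 343 / 6.283185 = 54.590148
f = 54.590148 * 3.5469 = 193.63

193.63 Hz


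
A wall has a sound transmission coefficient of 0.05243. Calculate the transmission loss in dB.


Given values:
  tau = 0.05243
Formula: TL = 10 * log10(1 / tau)
Compute 1 / tau = 1 / 0.05243 = 19.073
Compute log10(19.073) = 1.280419
TL = 10 * 1.280419 = 12.8

12.8 dB


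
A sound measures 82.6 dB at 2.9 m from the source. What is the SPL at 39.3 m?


Given values:
  SPL1 = 82.6 dB, r1 = 2.9 m, r2 = 39.3 m
Formula: SPL2 = SPL1 - 20 * log10(r2 / r1)
Compute ratio: r2 / r1 = 39.3 / 2.9 = 13.5517
Compute log10: log10(13.5517) = 1.131994
Compute drop: 20 * 1.131994 = 22.6399
SPL2 = 82.6 - 22.6399 = 59.96

59.96 dB


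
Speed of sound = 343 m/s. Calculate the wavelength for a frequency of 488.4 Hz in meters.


Given values:
  c = 343 m/s, f = 488.4 Hz
Formula: lambda = c / f
lambda = 343 / 488.4
lambda = 0.7023

0.7023 m


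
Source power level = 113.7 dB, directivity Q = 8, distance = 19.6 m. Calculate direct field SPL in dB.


Given values:
  Lw = 113.7 dB, Q = 8, r = 19.6 m
Formula: SPL = Lw + 10 * log10(Q / (4 * pi * r^2))
Compute 4 * pi * r^2 = 4 * pi * 19.6^2 = 4827.4969
Compute Q / denom = 8 / 4827.4969 = 0.00165717
Compute 10 * log10(0.00165717) = -27.8063
SPL = 113.7 + (-27.8063) = 85.89

85.89 dB


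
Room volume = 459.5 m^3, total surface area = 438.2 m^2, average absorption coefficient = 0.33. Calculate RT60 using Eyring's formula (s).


Given values:
  V = 459.5 m^3, S = 438.2 m^2, alpha = 0.33
Formula: RT60 = 0.161 * V / (-S * ln(1 - alpha))
Compute ln(1 - 0.33) = ln(0.67) = -0.400478
Denominator: -438.2 * -0.400478 = 175.4895
Numerator: 0.161 * 459.5 = 73.9795
RT60 = 73.9795 / 175.4895 = 0.422

0.422 s


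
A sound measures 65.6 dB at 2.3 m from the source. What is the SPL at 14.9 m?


Given values:
  SPL1 = 65.6 dB, r1 = 2.3 m, r2 = 14.9 m
Formula: SPL2 = SPL1 - 20 * log10(r2 / r1)
Compute ratio: r2 / r1 = 14.9 / 2.3 = 6.4783
Compute log10: log10(6.4783) = 0.811461
Compute drop: 20 * 0.811461 = 16.2292
SPL2 = 65.6 - 16.2292 = 49.37

49.37 dB


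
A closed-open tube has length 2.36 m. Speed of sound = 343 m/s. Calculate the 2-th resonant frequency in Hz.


Given values:
  Tube type: closed-open, L = 2.36 m, c = 343 m/s, n = 2
Formula: f_n = (2n - 1) * c / (4 * L)
Compute 2n - 1 = 2*2 - 1 = 3
Compute 4 * L = 4 * 2.36 = 9.44
f = 3 * 343 / 9.44
f = 109.0

109.0 Hz


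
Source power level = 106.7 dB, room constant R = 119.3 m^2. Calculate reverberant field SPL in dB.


Given values:
  Lw = 106.7 dB, R = 119.3 m^2
Formula: SPL = Lw + 10 * log10(4 / R)
Compute 4 / R = 4 / 119.3 = 0.033529
Compute 10 * log10(0.033529) = -14.7458
SPL = 106.7 + (-14.7458) = 91.95

91.95 dB


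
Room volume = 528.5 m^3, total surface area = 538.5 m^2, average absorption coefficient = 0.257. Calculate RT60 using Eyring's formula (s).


Given values:
  V = 528.5 m^3, S = 538.5 m^2, alpha = 0.257
Formula: RT60 = 0.161 * V / (-S * ln(1 - alpha))
Compute ln(1 - 0.257) = ln(0.743) = -0.297059
Denominator: -538.5 * -0.297059 = 159.9663
Numerator: 0.161 * 528.5 = 85.0885
RT60 = 85.0885 / 159.9663 = 0.532

0.532 s


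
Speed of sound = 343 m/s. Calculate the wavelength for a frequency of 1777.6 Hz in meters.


Given values:
  c = 343 m/s, f = 1777.6 Hz
Formula: lambda = c / f
lambda = 343 / 1777.6
lambda = 0.193

0.193 m


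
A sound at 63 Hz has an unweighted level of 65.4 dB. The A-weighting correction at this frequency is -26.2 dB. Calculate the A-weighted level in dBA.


Given values:
  SPL = 65.4 dB
  A-weighting at 63 Hz = -26.2 dB
Formula: L_A = SPL + A_weight
L_A = 65.4 + (-26.2)
L_A = 39.2

39.2 dBA


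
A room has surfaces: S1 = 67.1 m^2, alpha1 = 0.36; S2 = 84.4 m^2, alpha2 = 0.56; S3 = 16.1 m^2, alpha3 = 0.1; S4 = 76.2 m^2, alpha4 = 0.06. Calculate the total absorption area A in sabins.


Given surfaces:
  Surface 1: 67.1 * 0.36 = 24.156
  Surface 2: 84.4 * 0.56 = 47.264
  Surface 3: 16.1 * 0.1 = 1.61
  Surface 4: 76.2 * 0.06 = 4.572
Formula: A = sum(Si * alpha_i)
A = 24.156 + 47.264 + 1.61 + 4.572
A = 77.6

77.6 sabins


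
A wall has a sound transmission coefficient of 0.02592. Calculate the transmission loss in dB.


Given values:
  tau = 0.02592
Formula: TL = 10 * log10(1 / tau)
Compute 1 / tau = 1 / 0.02592 = 38.5802
Compute log10(38.5802) = 1.586364
TL = 10 * 1.586364 = 15.86

15.86 dB


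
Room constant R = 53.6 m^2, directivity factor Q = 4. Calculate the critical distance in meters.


Given values:
  R = 53.6 m^2, Q = 4
Formula: d_c = 0.141 * sqrt(Q * R)
Compute Q * R = 4 * 53.6 = 214.4
Compute sqrt(214.4) = 14.6424
d_c = 0.141 * 14.6424 = 2.065

2.065 m


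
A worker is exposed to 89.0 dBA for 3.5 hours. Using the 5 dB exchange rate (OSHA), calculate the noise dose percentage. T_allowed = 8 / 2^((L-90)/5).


Given values:
  L = 89.0 dBA, T = 3.5 hours
Formula: T_allowed = 8 / 2^((L - 90) / 5)
Compute exponent: (89.0 - 90) / 5 = -0.2
Compute 2^(-0.2) = 0.870551
T_allowed = 8 / 0.870551 = 9.189582 hours
Dose = (T / T_allowed) * 100
Dose = (3.5 / 9.189582) * 100 = 38.09

38.09 %


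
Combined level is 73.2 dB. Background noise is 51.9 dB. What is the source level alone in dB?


Given values:
  L_total = 73.2 dB, L_bg = 51.9 dB
Formula: L_source = 10 * log10(10^(L_total/10) - 10^(L_bg/10))
Convert to linear:
  10^(73.2/10) = 20892961.3085
  10^(51.9/10) = 154881.6619
Difference: 20892961.3085 - 154881.6619 = 20738079.6466
L_source = 10 * log10(20738079.6466) = 73.17

73.17 dB


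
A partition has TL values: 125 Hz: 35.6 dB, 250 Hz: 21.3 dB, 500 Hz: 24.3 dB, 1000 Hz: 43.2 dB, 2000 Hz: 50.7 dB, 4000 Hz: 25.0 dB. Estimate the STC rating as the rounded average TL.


Given TL values at each frequency:
  125 Hz: 35.6 dB
  250 Hz: 21.3 dB
  500 Hz: 24.3 dB
  1000 Hz: 43.2 dB
  2000 Hz: 50.7 dB
  4000 Hz: 25.0 dB
Formula: STC ~ round(average of TL values)
Sum = 35.6 + 21.3 + 24.3 + 43.2 + 50.7 + 25.0 = 200.1
Average = 200.1 / 6 = 33.35
Rounded: 33

33


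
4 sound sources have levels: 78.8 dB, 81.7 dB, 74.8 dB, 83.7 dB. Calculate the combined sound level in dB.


Formula: L_total = 10 * log10( sum(10^(Li/10)) )
  Source 1: 10^(78.8/10) = 75857757.5029
  Source 2: 10^(81.7/10) = 147910838.8168
  Source 3: 10^(74.8/10) = 30199517.204
  Source 4: 10^(83.7/10) = 234422881.532
Sum of linear values = 488390995.0557
L_total = 10 * log10(488390995.0557) = 86.89

86.89 dB


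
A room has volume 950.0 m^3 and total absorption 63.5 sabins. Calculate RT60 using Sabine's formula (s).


Given values:
  V = 950.0 m^3
  A = 63.5 sabins
Formula: RT60 = 0.161 * V / A
Numerator: 0.161 * 950.0 = 152.95
RT60 = 152.95 / 63.5 = 2.409

2.409 s


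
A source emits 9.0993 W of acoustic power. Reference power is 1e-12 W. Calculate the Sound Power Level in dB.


Given values:
  W = 9.0993 W
  W_ref = 1e-12 W
Formula: SWL = 10 * log10(W / W_ref)
Compute ratio: W / W_ref = 9099300000000
Compute log10: log10(9099300000000) = 12.959008
Multiply: SWL = 10 * 12.959008 = 129.59

129.59 dB


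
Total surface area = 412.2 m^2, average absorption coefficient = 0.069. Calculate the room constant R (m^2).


Given values:
  S = 412.2 m^2, alpha = 0.069
Formula: R = S * alpha / (1 - alpha)
Numerator: 412.2 * 0.069 = 28.4418
Denominator: 1 - 0.069 = 0.931
R = 28.4418 / 0.931 = 30.55

30.55 m^2


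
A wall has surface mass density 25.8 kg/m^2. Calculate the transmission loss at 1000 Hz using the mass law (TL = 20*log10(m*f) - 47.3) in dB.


Given values:
  m = 25.8 kg/m^2, f = 1000 Hz
Formula: TL = 20 * log10(m * f) - 47.3
Compute m * f = 25.8 * 1000 = 25800.0
Compute log10(25800.0) = 4.41162
Compute 20 * 4.41162 = 88.2324
TL = 88.2324 - 47.3 = 40.93

40.93 dB


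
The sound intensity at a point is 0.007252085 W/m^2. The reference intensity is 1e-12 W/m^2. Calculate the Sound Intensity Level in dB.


Given values:
  I = 0.007252085 W/m^2
  I_ref = 1e-12 W/m^2
Formula: SIL = 10 * log10(I / I_ref)
Compute ratio: I / I_ref = 7252085000
Compute log10: log10(7252085000) = 9.860463
Multiply: SIL = 10 * 9.860463 = 98.6

98.6 dB


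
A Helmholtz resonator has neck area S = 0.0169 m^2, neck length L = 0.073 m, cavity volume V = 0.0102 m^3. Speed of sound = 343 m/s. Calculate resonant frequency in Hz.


Given values:
  S = 0.0169 m^2, L = 0.073 m, V = 0.0102 m^3, c = 343 m/s
Formula: f = (c / (2*pi)) * sqrt(S / (V * L))
Compute V * L = 0.0102 * 0.073 = 0.0007446
Compute S / (V * L) = 0.0169 / 0.0007446 = 22.6967
Compute sqrt(22.6967) = 4.764105
Compute c / (2*pi) = 343 / 6.283185 = 54.590148
f = 54.590148 * 4.764105 = 260.07

260.07 Hz


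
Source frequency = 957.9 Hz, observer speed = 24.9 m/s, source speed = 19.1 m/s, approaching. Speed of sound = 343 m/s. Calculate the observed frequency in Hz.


Given values:
  f_s = 957.9 Hz, v_o = 24.9 m/s, v_s = 19.1 m/s
  Direction: approaching
Formula: f_o = f_s * (c + v_o) / (c - v_s)
Numerator: c + v_o = 343 + 24.9 = 367.9
Denominator: c - v_s = 343 - 19.1 = 323.9
f_o = 957.9 * 367.9 / 323.9 = 1088.03

1088.03 Hz


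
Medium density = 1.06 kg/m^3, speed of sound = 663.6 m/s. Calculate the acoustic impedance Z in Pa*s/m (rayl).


Given values:
  rho = 1.06 kg/m^3
  c = 663.6 m/s
Formula: Z = rho * c
Z = 1.06 * 663.6
Z = 703.42

703.42 rayl


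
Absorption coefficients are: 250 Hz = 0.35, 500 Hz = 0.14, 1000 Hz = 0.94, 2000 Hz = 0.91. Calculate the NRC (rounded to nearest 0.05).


Given values:
  a_250 = 0.35, a_500 = 0.14
  a_1000 = 0.94, a_2000 = 0.91
Formula: NRC = (a250 + a500 + a1000 + a2000) / 4
Sum = 0.35 + 0.14 + 0.94 + 0.91 = 2.34
NRC = 2.34 / 4 = 0.585
Rounded to nearest 0.05: 0.6

0.6


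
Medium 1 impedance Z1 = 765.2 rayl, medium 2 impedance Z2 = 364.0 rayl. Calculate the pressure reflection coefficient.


Given values:
  Z1 = 765.2 rayl, Z2 = 364.0 rayl
Formula: R = (Z2 - Z1) / (Z2 + Z1)
Numerator: Z2 - Z1 = 364.0 - 765.2 = -401.2
Denominator: Z2 + Z1 = 364.0 + 765.2 = 1129.2
R = -401.2 / 1129.2 = -0.3553

-0.3553


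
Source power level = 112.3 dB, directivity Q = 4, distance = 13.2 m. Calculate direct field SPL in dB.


Given values:
  Lw = 112.3 dB, Q = 4, r = 13.2 m
Formula: SPL = Lw + 10 * log10(Q / (4 * pi * r^2))
Compute 4 * pi * r^2 = 4 * pi * 13.2^2 = 2189.5644
Compute Q / denom = 4 / 2189.5644 = 0.00182685
Compute 10 * log10(0.00182685) = -27.383
SPL = 112.3 + (-27.383) = 84.92

84.92 dB


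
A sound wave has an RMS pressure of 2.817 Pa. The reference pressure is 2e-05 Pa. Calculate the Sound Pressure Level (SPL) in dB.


Given values:
  p = 2.817 Pa
  p_ref = 2e-05 Pa
Formula: SPL = 20 * log10(p / p_ref)
Compute ratio: p / p_ref = 2.817 / 2e-05 = 140850
Compute log10: log10(140850) = 5.148757
Multiply: SPL = 20 * 5.148757 = 102.98

102.98 dB


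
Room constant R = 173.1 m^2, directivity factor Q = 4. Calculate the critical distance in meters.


Given values:
  R = 173.1 m^2, Q = 4
Formula: d_c = 0.141 * sqrt(Q * R)
Compute Q * R = 4 * 173.1 = 692.4
Compute sqrt(692.4) = 26.3135
d_c = 0.141 * 26.3135 = 3.71

3.71 m


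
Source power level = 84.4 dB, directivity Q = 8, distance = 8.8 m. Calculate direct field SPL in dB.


Given values:
  Lw = 84.4 dB, Q = 8, r = 8.8 m
Formula: SPL = Lw + 10 * log10(Q / (4 * pi * r^2))
Compute 4 * pi * r^2 = 4 * pi * 8.8^2 = 973.1397
Compute Q / denom = 8 / 973.1397 = 0.00822081
Compute 10 * log10(0.00822081) = -20.8509
SPL = 84.4 + (-20.8509) = 63.55

63.55 dB


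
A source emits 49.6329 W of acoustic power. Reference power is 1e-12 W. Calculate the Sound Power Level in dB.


Given values:
  W = 49.6329 W
  W_ref = 1e-12 W
Formula: SWL = 10 * log10(W / W_ref)
Compute ratio: W / W_ref = 49632900000000
Compute log10: log10(49632900000000) = 13.69577
Multiply: SWL = 10 * 13.69577 = 136.96

136.96 dB


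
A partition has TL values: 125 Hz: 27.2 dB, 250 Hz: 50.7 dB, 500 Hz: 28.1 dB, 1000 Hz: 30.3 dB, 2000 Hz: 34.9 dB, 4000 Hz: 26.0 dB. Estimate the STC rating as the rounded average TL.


Given TL values at each frequency:
  125 Hz: 27.2 dB
  250 Hz: 50.7 dB
  500 Hz: 28.1 dB
  1000 Hz: 30.3 dB
  2000 Hz: 34.9 dB
  4000 Hz: 26.0 dB
Formula: STC ~ round(average of TL values)
Sum = 27.2 + 50.7 + 28.1 + 30.3 + 34.9 + 26.0 = 197.2
Average = 197.2 / 6 = 32.87
Rounded: 33

33


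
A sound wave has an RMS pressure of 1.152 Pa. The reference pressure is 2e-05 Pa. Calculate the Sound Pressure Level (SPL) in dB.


Given values:
  p = 1.152 Pa
  p_ref = 2e-05 Pa
Formula: SPL = 20 * log10(p / p_ref)
Compute ratio: p / p_ref = 1.152 / 2e-05 = 57600
Compute log10: log10(57600) = 4.760422
Multiply: SPL = 20 * 4.760422 = 95.21

95.21 dB


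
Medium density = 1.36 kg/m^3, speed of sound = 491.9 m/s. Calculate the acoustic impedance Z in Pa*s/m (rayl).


Given values:
  rho = 1.36 kg/m^3
  c = 491.9 m/s
Formula: Z = rho * c
Z = 1.36 * 491.9
Z = 668.98

668.98 rayl


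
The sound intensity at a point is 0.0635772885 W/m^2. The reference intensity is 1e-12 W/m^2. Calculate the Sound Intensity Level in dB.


Given values:
  I = 0.0635772885 W/m^2
  I_ref = 1e-12 W/m^2
Formula: SIL = 10 * log10(I / I_ref)
Compute ratio: I / I_ref = 63577288500
Compute log10: log10(63577288500) = 10.803302
Multiply: SIL = 10 * 10.803302 = 108.03

108.03 dB


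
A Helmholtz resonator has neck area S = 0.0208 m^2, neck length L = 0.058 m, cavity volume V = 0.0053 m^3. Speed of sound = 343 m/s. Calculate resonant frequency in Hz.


Given values:
  S = 0.0208 m^2, L = 0.058 m, V = 0.0053 m^3, c = 343 m/s
Formula: f = (c / (2*pi)) * sqrt(S / (V * L))
Compute V * L = 0.0053 * 0.058 = 0.0003074
Compute S / (V * L) = 0.0208 / 0.0003074 = 67.6643
Compute sqrt(67.6643) = 8.225831
Compute c / (2*pi) = 343 / 6.283185 = 54.590148
f = 54.590148 * 8.225831 = 449.05

449.05 Hz


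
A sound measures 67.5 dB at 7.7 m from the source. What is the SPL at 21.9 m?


Given values:
  SPL1 = 67.5 dB, r1 = 7.7 m, r2 = 21.9 m
Formula: SPL2 = SPL1 - 20 * log10(r2 / r1)
Compute ratio: r2 / r1 = 21.9 / 7.7 = 2.8442
Compute log10: log10(2.8442) = 0.45396
Compute drop: 20 * 0.45396 = 9.0792
SPL2 = 67.5 - 9.0792 = 58.42

58.42 dB


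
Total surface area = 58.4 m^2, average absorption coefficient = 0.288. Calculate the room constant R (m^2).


Given values:
  S = 58.4 m^2, alpha = 0.288
Formula: R = S * alpha / (1 - alpha)
Numerator: 58.4 * 0.288 = 16.8192
Denominator: 1 - 0.288 = 0.712
R = 16.8192 / 0.712 = 23.62

23.62 m^2


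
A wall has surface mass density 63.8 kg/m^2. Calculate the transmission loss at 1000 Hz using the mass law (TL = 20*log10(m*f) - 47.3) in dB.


Given values:
  m = 63.8 kg/m^2, f = 1000 Hz
Formula: TL = 20 * log10(m * f) - 47.3
Compute m * f = 63.8 * 1000 = 63800.0
Compute log10(63800.0) = 4.804821
Compute 20 * 4.804821 = 96.0964
TL = 96.0964 - 47.3 = 48.8

48.8 dB


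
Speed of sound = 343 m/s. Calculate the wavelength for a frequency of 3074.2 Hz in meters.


Given values:
  c = 343 m/s, f = 3074.2 Hz
Formula: lambda = c / f
lambda = 343 / 3074.2
lambda = 0.1116

0.1116 m


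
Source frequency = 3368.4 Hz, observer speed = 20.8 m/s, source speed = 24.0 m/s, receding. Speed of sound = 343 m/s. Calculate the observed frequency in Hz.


Given values:
  f_s = 3368.4 Hz, v_o = 20.8 m/s, v_s = 24.0 m/s
  Direction: receding
Formula: f_o = f_s * (c - v_o) / (c + v_s)
Numerator: c - v_o = 343 - 20.8 = 322.2
Denominator: c + v_s = 343 + 24.0 = 367.0
f_o = 3368.4 * 322.2 / 367.0 = 2957.22

2957.22 Hz


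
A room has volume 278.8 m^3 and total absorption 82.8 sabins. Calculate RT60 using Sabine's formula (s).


Given values:
  V = 278.8 m^3
  A = 82.8 sabins
Formula: RT60 = 0.161 * V / A
Numerator: 0.161 * 278.8 = 44.8868
RT60 = 44.8868 / 82.8 = 0.542

0.542 s


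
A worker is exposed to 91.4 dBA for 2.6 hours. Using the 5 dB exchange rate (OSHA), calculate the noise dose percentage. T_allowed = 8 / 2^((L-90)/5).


Given values:
  L = 91.4 dBA, T = 2.6 hours
Formula: T_allowed = 8 / 2^((L - 90) / 5)
Compute exponent: (91.4 - 90) / 5 = 0.28
Compute 2^(0.28) = 1.214195
T_allowed = 8 / 1.214195 = 6.588728 hours
Dose = (T / T_allowed) * 100
Dose = (2.6 / 6.588728) * 100 = 39.46

39.46 %


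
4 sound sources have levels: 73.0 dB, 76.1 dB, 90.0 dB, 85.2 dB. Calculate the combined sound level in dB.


Formula: L_total = 10 * log10( sum(10^(Li/10)) )
  Source 1: 10^(73.0/10) = 19952623.1497
  Source 2: 10^(76.1/10) = 40738027.7804
  Source 3: 10^(90.0/10) = 1000000000.0
  Source 4: 10^(85.2/10) = 331131121.4826
Sum of linear values = 1391821772.4127
L_total = 10 * log10(1391821772.4127) = 91.44

91.44 dB


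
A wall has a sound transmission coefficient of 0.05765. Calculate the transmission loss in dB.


Given values:
  tau = 0.05765
Formula: TL = 10 * log10(1 / tau)
Compute 1 / tau = 1 / 0.05765 = 17.3461
Compute log10(17.3461) = 1.239202
TL = 10 * 1.239202 = 12.39

12.39 dB


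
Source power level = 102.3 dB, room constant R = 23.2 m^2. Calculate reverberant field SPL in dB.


Given values:
  Lw = 102.3 dB, R = 23.2 m^2
Formula: SPL = Lw + 10 * log10(4 / R)
Compute 4 / R = 4 / 23.2 = 0.172414
Compute 10 * log10(0.172414) = -7.6343
SPL = 102.3 + (-7.6343) = 94.67

94.67 dB


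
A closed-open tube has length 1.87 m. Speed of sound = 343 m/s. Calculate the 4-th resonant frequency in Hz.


Given values:
  Tube type: closed-open, L = 1.87 m, c = 343 m/s, n = 4
Formula: f_n = (2n - 1) * c / (4 * L)
Compute 2n - 1 = 2*4 - 1 = 7
Compute 4 * L = 4 * 1.87 = 7.48
f = 7 * 343 / 7.48
f = 320.99

320.99 Hz


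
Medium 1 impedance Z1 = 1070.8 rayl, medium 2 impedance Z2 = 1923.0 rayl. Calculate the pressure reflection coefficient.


Given values:
  Z1 = 1070.8 rayl, Z2 = 1923.0 rayl
Formula: R = (Z2 - Z1) / (Z2 + Z1)
Numerator: Z2 - Z1 = 1923.0 - 1070.8 = 852.2
Denominator: Z2 + Z1 = 1923.0 + 1070.8 = 2993.8
R = 852.2 / 2993.8 = 0.2847

0.2847


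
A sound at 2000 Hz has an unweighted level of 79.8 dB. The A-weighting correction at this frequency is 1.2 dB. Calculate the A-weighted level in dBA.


Given values:
  SPL = 79.8 dB
  A-weighting at 2000 Hz = 1.2 dB
Formula: L_A = SPL + A_weight
L_A = 79.8 + (1.2)
L_A = 81.0

81.0 dBA


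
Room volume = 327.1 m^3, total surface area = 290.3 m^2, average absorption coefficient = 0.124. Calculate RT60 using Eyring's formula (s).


Given values:
  V = 327.1 m^3, S = 290.3 m^2, alpha = 0.124
Formula: RT60 = 0.161 * V / (-S * ln(1 - alpha))
Compute ln(1 - 0.124) = ln(0.876) = -0.132389
Denominator: -290.3 * -0.132389 = 38.4325
Numerator: 0.161 * 327.1 = 52.6631
RT60 = 52.6631 / 38.4325 = 1.37

1.37 s


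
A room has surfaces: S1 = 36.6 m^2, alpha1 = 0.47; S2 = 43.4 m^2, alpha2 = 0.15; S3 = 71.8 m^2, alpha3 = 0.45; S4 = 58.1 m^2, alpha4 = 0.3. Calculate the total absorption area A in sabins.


Given surfaces:
  Surface 1: 36.6 * 0.47 = 17.202
  Surface 2: 43.4 * 0.15 = 6.51
  Surface 3: 71.8 * 0.45 = 32.31
  Surface 4: 58.1 * 0.3 = 17.43
Formula: A = sum(Si * alpha_i)
A = 17.202 + 6.51 + 32.31 + 17.43
A = 73.45

73.45 sabins


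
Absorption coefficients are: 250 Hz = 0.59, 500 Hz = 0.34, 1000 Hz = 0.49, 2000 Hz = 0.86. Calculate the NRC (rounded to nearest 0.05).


Given values:
  a_250 = 0.59, a_500 = 0.34
  a_1000 = 0.49, a_2000 = 0.86
Formula: NRC = (a250 + a500 + a1000 + a2000) / 4
Sum = 0.59 + 0.34 + 0.49 + 0.86 = 2.28
NRC = 2.28 / 4 = 0.57
Rounded to nearest 0.05: 0.55

0.55


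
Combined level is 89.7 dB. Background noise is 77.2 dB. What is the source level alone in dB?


Given values:
  L_total = 89.7 dB, L_bg = 77.2 dB
Formula: L_source = 10 * log10(10^(L_total/10) - 10^(L_bg/10))
Convert to linear:
  10^(89.7/10) = 933254300.797
  10^(77.2/10) = 52480746.025
Difference: 933254300.797 - 52480746.025 = 880773554.772
L_source = 10 * log10(880773554.772) = 89.45

89.45 dB


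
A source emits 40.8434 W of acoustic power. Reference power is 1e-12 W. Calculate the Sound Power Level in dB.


Given values:
  W = 40.8434 W
  W_ref = 1e-12 W
Formula: SWL = 10 * log10(W / W_ref)
Compute ratio: W / W_ref = 40843400000000
Compute log10: log10(40843400000000) = 13.611122
Multiply: SWL = 10 * 13.611122 = 136.11

136.11 dB


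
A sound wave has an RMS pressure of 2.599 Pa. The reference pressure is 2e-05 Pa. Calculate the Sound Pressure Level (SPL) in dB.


Given values:
  p = 2.599 Pa
  p_ref = 2e-05 Pa
Formula: SPL = 20 * log10(p / p_ref)
Compute ratio: p / p_ref = 2.599 / 2e-05 = 129950
Compute log10: log10(129950) = 5.113776
Multiply: SPL = 20 * 5.113776 = 102.28

102.28 dB


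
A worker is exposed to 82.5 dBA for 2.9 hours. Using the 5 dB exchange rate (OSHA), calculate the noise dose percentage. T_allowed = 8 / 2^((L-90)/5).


Given values:
  L = 82.5 dBA, T = 2.9 hours
Formula: T_allowed = 8 / 2^((L - 90) / 5)
Compute exponent: (82.5 - 90) / 5 = -1.5
Compute 2^(-1.5) = 0.353553
T_allowed = 8 / 0.353553 = 22.627442 hours
Dose = (T / T_allowed) * 100
Dose = (2.9 / 22.627442) * 100 = 12.82

12.82 %


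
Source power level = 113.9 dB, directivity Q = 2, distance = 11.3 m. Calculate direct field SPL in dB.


Given values:
  Lw = 113.9 dB, Q = 2, r = 11.3 m
Formula: SPL = Lw + 10 * log10(Q / (4 * pi * r^2))
Compute 4 * pi * r^2 = 4 * pi * 11.3^2 = 1604.5999
Compute Q / denom = 2 / 1604.5999 = 0.00124642
Compute 10 * log10(0.00124642) = -29.0434
SPL = 113.9 + (-29.0434) = 84.86

84.86 dB


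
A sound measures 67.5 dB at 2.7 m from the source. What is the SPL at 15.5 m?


Given values:
  SPL1 = 67.5 dB, r1 = 2.7 m, r2 = 15.5 m
Formula: SPL2 = SPL1 - 20 * log10(r2 / r1)
Compute ratio: r2 / r1 = 15.5 / 2.7 = 5.7407
Compute log10: log10(5.7407) = 0.758965
Compute drop: 20 * 0.758965 = 15.1793
SPL2 = 67.5 - 15.1793 = 52.32

52.32 dB


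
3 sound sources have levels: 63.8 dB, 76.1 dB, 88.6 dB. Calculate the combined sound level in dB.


Formula: L_total = 10 * log10( sum(10^(Li/10)) )
  Source 1: 10^(63.8/10) = 2398832.919
  Source 2: 10^(76.1/10) = 40738027.7804
  Source 3: 10^(88.6/10) = 724435960.075
Sum of linear values = 767572820.7744
L_total = 10 * log10(767572820.7744) = 88.85

88.85 dB


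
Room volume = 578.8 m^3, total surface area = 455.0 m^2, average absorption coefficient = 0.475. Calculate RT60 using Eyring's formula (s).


Given values:
  V = 578.8 m^3, S = 455.0 m^2, alpha = 0.475
Formula: RT60 = 0.161 * V / (-S * ln(1 - alpha))
Compute ln(1 - 0.475) = ln(0.525) = -0.644357
Denominator: -455.0 * -0.644357 = 293.1824
Numerator: 0.161 * 578.8 = 93.1868
RT60 = 93.1868 / 293.1824 = 0.318

0.318 s


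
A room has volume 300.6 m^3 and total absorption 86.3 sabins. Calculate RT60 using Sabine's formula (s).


Given values:
  V = 300.6 m^3
  A = 86.3 sabins
Formula: RT60 = 0.161 * V / A
Numerator: 0.161 * 300.6 = 48.3966
RT60 = 48.3966 / 86.3 = 0.561

0.561 s


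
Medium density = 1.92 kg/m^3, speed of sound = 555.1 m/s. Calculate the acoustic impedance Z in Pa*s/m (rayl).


Given values:
  rho = 1.92 kg/m^3
  c = 555.1 m/s
Formula: Z = rho * c
Z = 1.92 * 555.1
Z = 1065.79

1065.79 rayl


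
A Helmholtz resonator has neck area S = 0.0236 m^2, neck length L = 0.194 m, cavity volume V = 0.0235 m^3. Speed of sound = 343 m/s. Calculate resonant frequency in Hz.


Given values:
  S = 0.0236 m^2, L = 0.194 m, V = 0.0235 m^3, c = 343 m/s
Formula: f = (c / (2*pi)) * sqrt(S / (V * L))
Compute V * L = 0.0235 * 0.194 = 0.004559
Compute S / (V * L) = 0.0236 / 0.004559 = 5.1766
Compute sqrt(5.1766) = 2.275214
Compute c / (2*pi) = 343 / 6.283185 = 54.590148
f = 54.590148 * 2.275214 = 124.2

124.2 Hz


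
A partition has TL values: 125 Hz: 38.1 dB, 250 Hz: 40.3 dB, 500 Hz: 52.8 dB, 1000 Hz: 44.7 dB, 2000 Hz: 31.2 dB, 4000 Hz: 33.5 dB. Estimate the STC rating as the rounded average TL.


Given TL values at each frequency:
  125 Hz: 38.1 dB
  250 Hz: 40.3 dB
  500 Hz: 52.8 dB
  1000 Hz: 44.7 dB
  2000 Hz: 31.2 dB
  4000 Hz: 33.5 dB
Formula: STC ~ round(average of TL values)
Sum = 38.1 + 40.3 + 52.8 + 44.7 + 31.2 + 33.5 = 240.6
Average = 240.6 / 6 = 40.1
Rounded: 40

40


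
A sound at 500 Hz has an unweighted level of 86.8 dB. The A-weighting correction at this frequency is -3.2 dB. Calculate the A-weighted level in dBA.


Given values:
  SPL = 86.8 dB
  A-weighting at 500 Hz = -3.2 dB
Formula: L_A = SPL + A_weight
L_A = 86.8 + (-3.2)
L_A = 83.6

83.6 dBA


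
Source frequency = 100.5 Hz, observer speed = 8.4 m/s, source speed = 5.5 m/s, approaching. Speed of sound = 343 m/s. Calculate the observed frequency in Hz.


Given values:
  f_s = 100.5 Hz, v_o = 8.4 m/s, v_s = 5.5 m/s
  Direction: approaching
Formula: f_o = f_s * (c + v_o) / (c - v_s)
Numerator: c + v_o = 343 + 8.4 = 351.4
Denominator: c - v_s = 343 - 5.5 = 337.5
f_o = 100.5 * 351.4 / 337.5 = 104.64

104.64 Hz


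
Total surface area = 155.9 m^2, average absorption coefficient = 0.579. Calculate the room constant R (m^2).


Given values:
  S = 155.9 m^2, alpha = 0.579
Formula: R = S * alpha / (1 - alpha)
Numerator: 155.9 * 0.579 = 90.2661
Denominator: 1 - 0.579 = 0.421
R = 90.2661 / 0.421 = 214.41

214.41 m^2


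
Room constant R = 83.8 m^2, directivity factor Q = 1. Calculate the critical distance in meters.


Given values:
  R = 83.8 m^2, Q = 1
Formula: d_c = 0.141 * sqrt(Q * R)
Compute Q * R = 1 * 83.8 = 83.8
Compute sqrt(83.8) = 9.1542
d_c = 0.141 * 9.1542 = 1.291

1.291 m


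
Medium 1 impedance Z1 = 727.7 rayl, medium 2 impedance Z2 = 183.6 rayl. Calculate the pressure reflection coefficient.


Given values:
  Z1 = 727.7 rayl, Z2 = 183.6 rayl
Formula: R = (Z2 - Z1) / (Z2 + Z1)
Numerator: Z2 - Z1 = 183.6 - 727.7 = -544.1
Denominator: Z2 + Z1 = 183.6 + 727.7 = 911.3
R = -544.1 / 911.3 = -0.5971

-0.5971


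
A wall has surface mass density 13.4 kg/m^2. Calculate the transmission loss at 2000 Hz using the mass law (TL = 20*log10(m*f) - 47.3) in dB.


Given values:
  m = 13.4 kg/m^2, f = 2000 Hz
Formula: TL = 20 * log10(m * f) - 47.3
Compute m * f = 13.4 * 2000 = 26800.0
Compute log10(26800.0) = 4.428135
Compute 20 * 4.428135 = 88.5627
TL = 88.5627 - 47.3 = 41.26

41.26 dB


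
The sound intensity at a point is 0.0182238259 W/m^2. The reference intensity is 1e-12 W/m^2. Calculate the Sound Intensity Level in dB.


Given values:
  I = 0.0182238259 W/m^2
  I_ref = 1e-12 W/m^2
Formula: SIL = 10 * log10(I / I_ref)
Compute ratio: I / I_ref = 18223825900
Compute log10: log10(18223825900) = 10.26064
Multiply: SIL = 10 * 10.26064 = 102.61

102.61 dB


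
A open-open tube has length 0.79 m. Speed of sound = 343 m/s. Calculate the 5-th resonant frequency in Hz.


Given values:
  Tube type: open-open, L = 0.79 m, c = 343 m/s, n = 5
Formula: f_n = n * c / (2 * L)
Compute 2 * L = 2 * 0.79 = 1.58
f = 5 * 343 / 1.58
f = 1085.44

1085.44 Hz


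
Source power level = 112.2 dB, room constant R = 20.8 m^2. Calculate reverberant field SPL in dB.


Given values:
  Lw = 112.2 dB, R = 20.8 m^2
Formula: SPL = Lw + 10 * log10(4 / R)
Compute 4 / R = 4 / 20.8 = 0.192308
Compute 10 * log10(0.192308) = -7.16
SPL = 112.2 + (-7.16) = 105.04

105.04 dB


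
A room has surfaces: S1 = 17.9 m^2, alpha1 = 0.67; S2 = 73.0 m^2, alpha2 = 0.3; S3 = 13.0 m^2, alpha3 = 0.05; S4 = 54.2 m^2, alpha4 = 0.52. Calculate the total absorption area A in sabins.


Given surfaces:
  Surface 1: 17.9 * 0.67 = 11.993
  Surface 2: 73.0 * 0.3 = 21.9
  Surface 3: 13.0 * 0.05 = 0.65
  Surface 4: 54.2 * 0.52 = 28.184
Formula: A = sum(Si * alpha_i)
A = 11.993 + 21.9 + 0.65 + 28.184
A = 62.73

62.73 sabins


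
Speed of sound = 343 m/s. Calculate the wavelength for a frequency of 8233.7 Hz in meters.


Given values:
  c = 343 m/s, f = 8233.7 Hz
Formula: lambda = c / f
lambda = 343 / 8233.7
lambda = 0.0417

0.0417 m


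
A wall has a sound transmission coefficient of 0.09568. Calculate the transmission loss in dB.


Given values:
  tau = 0.09568
Formula: TL = 10 * log10(1 / tau)
Compute 1 / tau = 1 / 0.09568 = 10.4515
Compute log10(10.4515) = 1.019179
TL = 10 * 1.019179 = 10.19

10.19 dB


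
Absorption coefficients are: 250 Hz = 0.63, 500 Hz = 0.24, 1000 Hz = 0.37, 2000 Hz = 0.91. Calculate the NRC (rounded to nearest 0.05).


Given values:
  a_250 = 0.63, a_500 = 0.24
  a_1000 = 0.37, a_2000 = 0.91
Formula: NRC = (a250 + a500 + a1000 + a2000) / 4
Sum = 0.63 + 0.24 + 0.37 + 0.91 = 2.15
NRC = 2.15 / 4 = 0.5375
Rounded to nearest 0.05: 0.55

0.55


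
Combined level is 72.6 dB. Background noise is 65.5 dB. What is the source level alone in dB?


Given values:
  L_total = 72.6 dB, L_bg = 65.5 dB
Formula: L_source = 10 * log10(10^(L_total/10) - 10^(L_bg/10))
Convert to linear:
  10^(72.6/10) = 18197008.5861
  10^(65.5/10) = 3548133.8923
Difference: 18197008.5861 - 3548133.8923 = 14648874.6938
L_source = 10 * log10(14648874.6938) = 71.66

71.66 dB


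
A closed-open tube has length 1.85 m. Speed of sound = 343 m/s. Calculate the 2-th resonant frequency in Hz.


Given values:
  Tube type: closed-open, L = 1.85 m, c = 343 m/s, n = 2
Formula: f_n = (2n - 1) * c / (4 * L)
Compute 2n - 1 = 2*2 - 1 = 3
Compute 4 * L = 4 * 1.85 = 7.4
f = 3 * 343 / 7.4
f = 139.05

139.05 Hz


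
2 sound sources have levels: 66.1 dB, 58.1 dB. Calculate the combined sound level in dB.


Formula: L_total = 10 * log10( sum(10^(Li/10)) )
  Source 1: 10^(66.1/10) = 4073802.778
  Source 2: 10^(58.1/10) = 645654.229
Sum of linear values = 4719457.007
L_total = 10 * log10(4719457.007) = 66.74

66.74 dB


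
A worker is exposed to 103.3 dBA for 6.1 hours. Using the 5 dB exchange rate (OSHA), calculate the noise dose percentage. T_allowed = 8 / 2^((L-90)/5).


Given values:
  L = 103.3 dBA, T = 6.1 hours
Formula: T_allowed = 8 / 2^((L - 90) / 5)
Compute exponent: (103.3 - 90) / 5 = 2.66
Compute 2^(2.66) = 6.32033
T_allowed = 8 / 6.32033 = 1.265757 hours
Dose = (T / T_allowed) * 100
Dose = (6.1 / 1.265757) * 100 = 481.93

481.93 %


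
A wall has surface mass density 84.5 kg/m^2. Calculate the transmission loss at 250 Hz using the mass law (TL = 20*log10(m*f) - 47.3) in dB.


Given values:
  m = 84.5 kg/m^2, f = 250 Hz
Formula: TL = 20 * log10(m * f) - 47.3
Compute m * f = 84.5 * 250 = 21125.0
Compute log10(21125.0) = 4.324797
Compute 20 * 4.324797 = 86.4959
TL = 86.4959 - 47.3 = 39.2

39.2 dB


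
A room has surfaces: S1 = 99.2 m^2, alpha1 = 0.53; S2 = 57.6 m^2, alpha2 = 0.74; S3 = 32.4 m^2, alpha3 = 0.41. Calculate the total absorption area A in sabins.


Given surfaces:
  Surface 1: 99.2 * 0.53 = 52.576
  Surface 2: 57.6 * 0.74 = 42.624
  Surface 3: 32.4 * 0.41 = 13.284
Formula: A = sum(Si * alpha_i)
A = 52.576 + 42.624 + 13.284
A = 108.48

108.48 sabins


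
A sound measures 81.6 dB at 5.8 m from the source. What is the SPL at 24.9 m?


Given values:
  SPL1 = 81.6 dB, r1 = 5.8 m, r2 = 24.9 m
Formula: SPL2 = SPL1 - 20 * log10(r2 / r1)
Compute ratio: r2 / r1 = 24.9 / 5.8 = 4.2931
Compute log10: log10(4.2931) = 0.632771
Compute drop: 20 * 0.632771 = 12.6554
SPL2 = 81.6 - 12.6554 = 68.94

68.94 dB


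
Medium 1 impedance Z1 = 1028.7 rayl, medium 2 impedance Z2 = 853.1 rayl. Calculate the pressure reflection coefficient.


Given values:
  Z1 = 1028.7 rayl, Z2 = 853.1 rayl
Formula: R = (Z2 - Z1) / (Z2 + Z1)
Numerator: Z2 - Z1 = 853.1 - 1028.7 = -175.6
Denominator: Z2 + Z1 = 853.1 + 1028.7 = 1881.8
R = -175.6 / 1881.8 = -0.0933

-0.0933


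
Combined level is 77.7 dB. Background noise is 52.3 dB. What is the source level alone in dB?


Given values:
  L_total = 77.7 dB, L_bg = 52.3 dB
Formula: L_source = 10 * log10(10^(L_total/10) - 10^(L_bg/10))
Convert to linear:
  10^(77.7/10) = 58884365.5356
  10^(52.3/10) = 169824.3652
Difference: 58884365.5356 - 169824.3652 = 58714541.1704
L_source = 10 * log10(58714541.1704) = 77.69

77.69 dB


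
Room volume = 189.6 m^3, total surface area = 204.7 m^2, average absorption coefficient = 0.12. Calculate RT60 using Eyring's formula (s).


Given values:
  V = 189.6 m^3, S = 204.7 m^2, alpha = 0.12
Formula: RT60 = 0.161 * V / (-S * ln(1 - alpha))
Compute ln(1 - 0.12) = ln(0.88) = -0.127833
Denominator: -204.7 * -0.127833 = 26.1674
Numerator: 0.161 * 189.6 = 30.5256
RT60 = 30.5256 / 26.1674 = 1.167

1.167 s


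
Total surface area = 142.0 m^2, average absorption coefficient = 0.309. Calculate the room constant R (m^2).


Given values:
  S = 142.0 m^2, alpha = 0.309
Formula: R = S * alpha / (1 - alpha)
Numerator: 142.0 * 0.309 = 43.878
Denominator: 1 - 0.309 = 0.691
R = 43.878 / 0.691 = 63.5

63.5 m^2


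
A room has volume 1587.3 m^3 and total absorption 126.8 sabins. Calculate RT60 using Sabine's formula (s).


Given values:
  V = 1587.3 m^3
  A = 126.8 sabins
Formula: RT60 = 0.161 * V / A
Numerator: 0.161 * 1587.3 = 255.5553
RT60 = 255.5553 / 126.8 = 2.015

2.015 s


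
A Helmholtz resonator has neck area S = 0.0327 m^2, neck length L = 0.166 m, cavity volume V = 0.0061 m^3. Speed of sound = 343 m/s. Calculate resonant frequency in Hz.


Given values:
  S = 0.0327 m^2, L = 0.166 m, V = 0.0061 m^3, c = 343 m/s
Formula: f = (c / (2*pi)) * sqrt(S / (V * L))
Compute V * L = 0.0061 * 0.166 = 0.0010126
Compute S / (V * L) = 0.0327 / 0.0010126 = 32.2931
Compute sqrt(32.2931) = 5.682702
Compute c / (2*pi) = 343 / 6.283185 = 54.590148
f = 54.590148 * 5.682702 = 310.22

310.22 Hz
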